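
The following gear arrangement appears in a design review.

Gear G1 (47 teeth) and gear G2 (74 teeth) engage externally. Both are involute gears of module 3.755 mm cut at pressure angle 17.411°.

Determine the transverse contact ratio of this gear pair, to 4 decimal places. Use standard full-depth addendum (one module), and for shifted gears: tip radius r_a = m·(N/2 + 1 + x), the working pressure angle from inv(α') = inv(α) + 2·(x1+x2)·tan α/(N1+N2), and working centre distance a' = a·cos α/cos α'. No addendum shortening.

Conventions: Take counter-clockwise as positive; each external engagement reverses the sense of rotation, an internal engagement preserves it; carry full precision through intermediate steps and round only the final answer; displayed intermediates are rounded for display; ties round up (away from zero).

1.9430

class = single-mesh tooth geometry [involute pair 47T × 74T, m = 3.755]
base radii: r_b1 = 84.199484, r_b2 = 132.569401
tip radii: r_a1 = 91.997500, r_a2 = 142.690000
no profile shift: α' = α, a' = a
action lengths: √(r_a1²−r_b1²) = 37.067328, √(r_a2²−r_b2²) = 52.780583
base pitch p_b = π·m·cos α = 11.256191
CR = (37.067328 + 52.780583 − 227.177500·sin 17.41100°)/11.256191 = 1.943016
contact ratio ≈ 1.9430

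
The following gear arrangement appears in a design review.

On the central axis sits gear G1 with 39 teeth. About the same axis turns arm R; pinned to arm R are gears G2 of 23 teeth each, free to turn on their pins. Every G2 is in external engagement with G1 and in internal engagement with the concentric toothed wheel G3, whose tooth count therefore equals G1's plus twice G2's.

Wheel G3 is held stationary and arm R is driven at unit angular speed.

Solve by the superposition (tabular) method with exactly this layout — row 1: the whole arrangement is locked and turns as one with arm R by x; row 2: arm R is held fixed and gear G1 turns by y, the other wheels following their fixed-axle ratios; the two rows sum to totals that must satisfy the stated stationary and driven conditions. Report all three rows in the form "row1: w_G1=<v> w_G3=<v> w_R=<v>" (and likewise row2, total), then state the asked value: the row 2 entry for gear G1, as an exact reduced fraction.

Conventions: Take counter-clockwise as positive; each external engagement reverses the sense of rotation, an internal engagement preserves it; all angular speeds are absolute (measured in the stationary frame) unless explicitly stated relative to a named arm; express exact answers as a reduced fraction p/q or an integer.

planetary set (39T centre, 23T on arm, 85T internal) — Willis relation
row 1 (train locked, turned with arm): all members turn x
row 2 — arm fixed, fixed-axis ratios: sun y, ring −(39/85)·y, arm 0
boundary: total ω_ring = x − (39/85)·y = 0 and total ω_arm = x = 1  ⇒  y = 85/39, x = 1
row 2 ring = −(39/85)·85/39 = -1
totals (row 1 + row 2): sun 1 + 85/39 = 124/39, ring 1 + (-1) = 0, arm 1 + 0 = 1
asked cell (row2, sun) = 85/39

row1: w_G1=1 w_G3=1 w_R=1
row2: w_G1=85/39 w_G3=-1 w_R=0
total: w_G1=124/39 w_G3=0 w_R=1
asked value: 85/39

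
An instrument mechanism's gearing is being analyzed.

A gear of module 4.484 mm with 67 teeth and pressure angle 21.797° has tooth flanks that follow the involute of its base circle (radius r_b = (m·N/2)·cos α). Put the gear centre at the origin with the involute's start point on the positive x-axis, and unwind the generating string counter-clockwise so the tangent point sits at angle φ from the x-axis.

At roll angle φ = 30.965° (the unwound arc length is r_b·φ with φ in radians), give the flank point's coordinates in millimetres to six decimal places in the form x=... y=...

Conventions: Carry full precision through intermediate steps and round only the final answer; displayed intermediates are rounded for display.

x=158.379773 y=7.126573

class = single-mesh tooth geometry [base-circle involute, m = 4.484, 67T]
pitch radius r_p = m·N/2 = 4.484·67/2 = 150.214000
base radius r_b = r_p·cos α = 150.214000·cos 21.797° = 139.474491
roll angle φ = 30.965° = 0.54044120 rad
x = r_b·(cos φ + φ·sin φ) = 158.379773
y = r_b·(sin φ − φ·cos φ) = 7.126573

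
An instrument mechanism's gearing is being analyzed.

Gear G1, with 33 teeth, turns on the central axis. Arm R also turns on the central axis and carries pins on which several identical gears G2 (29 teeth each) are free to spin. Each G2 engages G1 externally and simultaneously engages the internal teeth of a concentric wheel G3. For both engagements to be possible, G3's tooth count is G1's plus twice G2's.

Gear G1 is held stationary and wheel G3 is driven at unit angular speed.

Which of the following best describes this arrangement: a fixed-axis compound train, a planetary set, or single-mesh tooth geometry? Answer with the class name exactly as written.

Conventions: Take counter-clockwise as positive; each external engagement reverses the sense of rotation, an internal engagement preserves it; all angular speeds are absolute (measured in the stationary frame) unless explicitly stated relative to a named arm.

class = planetary set [G3 = 33+2·29 = 91; Willis about the carrier]
classification: planetary set

planetary set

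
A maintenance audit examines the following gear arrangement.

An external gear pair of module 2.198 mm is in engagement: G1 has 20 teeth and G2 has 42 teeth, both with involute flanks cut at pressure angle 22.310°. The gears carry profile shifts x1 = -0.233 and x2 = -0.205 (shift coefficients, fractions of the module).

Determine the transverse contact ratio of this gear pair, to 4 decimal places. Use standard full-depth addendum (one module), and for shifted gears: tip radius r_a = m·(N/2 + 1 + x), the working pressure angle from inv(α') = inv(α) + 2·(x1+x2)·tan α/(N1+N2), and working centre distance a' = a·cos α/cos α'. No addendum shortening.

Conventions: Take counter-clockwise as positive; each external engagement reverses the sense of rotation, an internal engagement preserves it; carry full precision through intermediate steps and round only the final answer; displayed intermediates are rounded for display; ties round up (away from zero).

recognized (one external pair, fixed centres): single-mesh tooth geometry, m = 2.198, N1 = 20, N2 = 42
base radii: r_b1 = 20.334654, r_b2 = 42.702773
tip radii: r_a1 = 23.665866, r_a2 = 47.905410
inv(α') = inv(22.310°) + 2·(-0.233-0.205)·tan α/(20+42) = 0.01515322  ⇒  α' = 20.10700°
a' = a·cos α / cos α' = 68.1380·cos 22.310°/cos 20.10700° = 67.128773
action lengths: √(r_a1²−r_b1²) = 12.106819, √(r_a2²−r_b2²) = 21.711783
base pitch p_b = π·m·cos α = 6.388320
CR = (12.106819 + 21.711783 − 67.128773·sin 20.10700°)/6.388320 = 1.681420
contact ratio ≈ 1.6814

1.6814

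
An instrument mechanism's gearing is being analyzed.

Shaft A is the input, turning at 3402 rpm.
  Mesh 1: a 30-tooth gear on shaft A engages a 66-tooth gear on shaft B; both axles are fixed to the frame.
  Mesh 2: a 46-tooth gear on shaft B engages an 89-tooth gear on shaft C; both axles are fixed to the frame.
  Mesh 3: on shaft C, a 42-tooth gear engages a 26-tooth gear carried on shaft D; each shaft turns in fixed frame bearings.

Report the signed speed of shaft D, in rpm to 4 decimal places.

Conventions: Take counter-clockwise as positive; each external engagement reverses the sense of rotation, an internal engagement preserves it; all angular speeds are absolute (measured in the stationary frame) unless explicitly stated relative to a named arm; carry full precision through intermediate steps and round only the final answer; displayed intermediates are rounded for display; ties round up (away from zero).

class = fixed-axis compound train [3 meshes; 3 ratios multiply, 3 sense flips]
mesh 1 [30T→66T]: ω = 3402.0000×30/66 = 1546.3636 rpm, sense flips to −
mesh 2 [46T→89T]: ω = 1546.3636×46/89 = 799.2441 rpm, sense flips to +
mesh 3 [42T→26T]: ω = 799.2441×42/26 = 1291.0867 rpm, sense flips to −
signed output speed = -1291.0867 rpm

-1291.0867 rpm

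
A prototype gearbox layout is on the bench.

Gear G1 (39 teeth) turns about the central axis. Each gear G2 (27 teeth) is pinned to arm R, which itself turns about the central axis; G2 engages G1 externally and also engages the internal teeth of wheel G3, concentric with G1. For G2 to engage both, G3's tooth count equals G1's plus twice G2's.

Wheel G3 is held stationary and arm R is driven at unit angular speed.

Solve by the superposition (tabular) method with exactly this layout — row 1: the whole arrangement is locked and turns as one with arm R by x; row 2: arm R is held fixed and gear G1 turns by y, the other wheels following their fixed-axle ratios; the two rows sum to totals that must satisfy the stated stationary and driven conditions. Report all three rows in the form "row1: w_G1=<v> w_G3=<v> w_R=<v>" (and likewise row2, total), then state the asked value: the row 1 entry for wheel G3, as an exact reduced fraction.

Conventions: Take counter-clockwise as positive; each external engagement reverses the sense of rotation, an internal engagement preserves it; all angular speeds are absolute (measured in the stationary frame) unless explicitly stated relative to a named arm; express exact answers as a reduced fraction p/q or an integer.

row1: w_G1=1 w_G3=1 w_R=1
row2: w_G1=31/13 w_G3=-1 w_R=0
total: w_G1=44/13 w_G3=0 w_R=1
asked value: 1

class = planetary set [G3 = 39+2·27 = 93; Willis about the carrier]
superposition row 1 [locked train]: every member turns x
row 2 — arm fixed, fixed-axis ratios: sun y, ring −(39/93)·y, arm 0
boundary: total ω_ring = x − (39/93)·y = 0 and total ω_arm = x = 1  ⇒  y = 31/13, x = 1
row 2 ring = −(39/93)·31/13 = -1
totals (row 1 + row 2): sun 1 + 31/13 = 44/13, ring 1 + (-1) = 0, arm 1 + 0 = 1
asked cell (row1, ring) = 1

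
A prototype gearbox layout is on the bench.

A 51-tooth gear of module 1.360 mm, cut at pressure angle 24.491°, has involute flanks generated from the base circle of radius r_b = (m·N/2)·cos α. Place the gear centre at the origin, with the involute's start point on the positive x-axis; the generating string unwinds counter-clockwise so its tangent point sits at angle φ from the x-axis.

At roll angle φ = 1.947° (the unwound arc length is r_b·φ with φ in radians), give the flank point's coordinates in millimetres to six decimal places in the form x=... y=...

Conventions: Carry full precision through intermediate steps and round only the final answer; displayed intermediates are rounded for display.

x=31.577932 y=0.000413

recognized (one wheel, involute flank): single-mesh tooth geometry, m = 1.360, N = 51
pitch radius r_p = m·N/2 = 1.360·51/2 = 34.680000
base radius r_b = r_p·cos α = 34.680000·cos 24.491° = 31.559716
roll angle φ = 1.947° = 0.03398156 rad
x = r_b·(cos φ + φ·sin φ) = 31.577932
y = r_b·(sin φ − φ·cos φ) = 0.000413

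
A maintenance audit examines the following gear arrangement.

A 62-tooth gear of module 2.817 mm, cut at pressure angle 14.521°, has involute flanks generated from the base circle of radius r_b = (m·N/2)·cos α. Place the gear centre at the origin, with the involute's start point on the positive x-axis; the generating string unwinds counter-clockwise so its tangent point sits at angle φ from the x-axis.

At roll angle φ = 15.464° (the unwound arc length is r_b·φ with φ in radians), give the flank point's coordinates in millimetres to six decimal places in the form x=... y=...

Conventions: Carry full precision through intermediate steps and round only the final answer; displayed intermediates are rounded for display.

x=87.560617 y=0.549995

class = single-mesh tooth geometry [base-circle involute, m = 2.817, 62T]
pitch radius r_p = m·N/2 = 2.817·62/2 = 87.327000
base radius r_b = r_p·cos α = 87.327000·cos 14.521° = 84.537409
roll angle φ = 15.464° = 0.26989772 rad
x = r_b·(cos φ + φ·sin φ) = 87.560617
y = r_b·(sin φ − φ·cos φ) = 0.549995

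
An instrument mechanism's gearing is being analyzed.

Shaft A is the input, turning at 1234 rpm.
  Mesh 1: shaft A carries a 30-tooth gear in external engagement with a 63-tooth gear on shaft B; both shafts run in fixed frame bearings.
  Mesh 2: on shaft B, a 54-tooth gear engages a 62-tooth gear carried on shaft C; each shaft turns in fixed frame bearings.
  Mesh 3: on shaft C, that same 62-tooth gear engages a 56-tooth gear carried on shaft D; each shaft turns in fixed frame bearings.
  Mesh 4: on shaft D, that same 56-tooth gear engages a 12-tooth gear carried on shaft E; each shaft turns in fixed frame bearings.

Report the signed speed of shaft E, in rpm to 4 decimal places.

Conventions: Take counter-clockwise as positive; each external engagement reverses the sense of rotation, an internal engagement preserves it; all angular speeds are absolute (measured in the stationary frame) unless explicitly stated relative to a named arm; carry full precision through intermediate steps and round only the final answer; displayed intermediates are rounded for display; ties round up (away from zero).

+2644.2857 rpm

4-mesh fixed-axis compound train (all bearings frame-fixed)
mesh 1 [30T→63T]: ω = 1234.0000×30/63 = 587.6190 rpm, sense flips to −
mesh 2 [54T→62T]: ω = 587.6190×54/62 = 511.7972 rpm, sense flips to +
mesh 3 [62T→56T]: ω = 511.7972×62/56 = 566.6327 rpm, sense flips to −
mesh 4 [56T→12T]: ω = 566.6327×56/12 = 2644.2857 rpm, sense flips to +
signed output speed = +2644.2857 rpm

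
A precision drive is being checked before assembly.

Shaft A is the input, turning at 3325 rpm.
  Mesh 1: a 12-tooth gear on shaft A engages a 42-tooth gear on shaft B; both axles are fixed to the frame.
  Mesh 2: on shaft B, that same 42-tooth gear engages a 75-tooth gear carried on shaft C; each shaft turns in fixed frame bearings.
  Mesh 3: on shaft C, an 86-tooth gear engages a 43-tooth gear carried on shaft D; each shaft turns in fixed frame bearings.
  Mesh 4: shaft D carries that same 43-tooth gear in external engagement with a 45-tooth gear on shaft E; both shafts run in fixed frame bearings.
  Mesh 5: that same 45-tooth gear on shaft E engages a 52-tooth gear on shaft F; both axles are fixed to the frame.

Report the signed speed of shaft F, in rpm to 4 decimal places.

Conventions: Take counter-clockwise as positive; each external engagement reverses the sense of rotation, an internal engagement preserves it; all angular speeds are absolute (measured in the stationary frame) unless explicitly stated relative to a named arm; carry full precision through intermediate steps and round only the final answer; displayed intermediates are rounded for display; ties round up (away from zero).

-879.8462 rpm

5-mesh fixed-axis compound train (all bearings frame-fixed)
mesh 1 [12T→42T]: ω = 3325.0000×12/42 = 950.0000 rpm, sense flips to −
mesh 2 [42T→75T]: ω = 950.0000×42/75 = 532.0000 rpm, sense flips to +
mesh 3 [86T→43T]: ω = 532.0000×86/43 = 1064.0000 rpm, sense flips to −
mesh 4 [43T→45T]: ω = 1064.0000×43/45 = 1016.7111 rpm, sense flips to +
mesh 5 [45T→52T]: ω = 1016.7111×45/52 = 879.8462 rpm, sense flips to −
signed output speed = -879.8462 rpm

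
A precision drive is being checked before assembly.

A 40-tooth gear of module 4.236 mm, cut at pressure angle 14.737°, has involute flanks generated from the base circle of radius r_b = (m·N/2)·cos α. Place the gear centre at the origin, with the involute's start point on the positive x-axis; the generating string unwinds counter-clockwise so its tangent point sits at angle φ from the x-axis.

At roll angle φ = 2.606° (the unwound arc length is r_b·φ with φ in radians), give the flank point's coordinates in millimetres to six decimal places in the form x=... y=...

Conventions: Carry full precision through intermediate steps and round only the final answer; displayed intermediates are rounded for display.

single-mesh involute tooth geometry (40T wheel at module 4.236)
pitch radius r_p = m·N/2 = 4.236·40/2 = 84.720000
base radius r_b = r_p·cos α = 84.720000·cos 14.737° = 81.933024
roll angle φ = 2.606° = 0.04548328 rad
x = r_b·(cos φ + φ·sin φ) = 82.017729
y = r_b·(sin φ − φ·cos φ) = 0.002569

x=82.017729 y=0.002569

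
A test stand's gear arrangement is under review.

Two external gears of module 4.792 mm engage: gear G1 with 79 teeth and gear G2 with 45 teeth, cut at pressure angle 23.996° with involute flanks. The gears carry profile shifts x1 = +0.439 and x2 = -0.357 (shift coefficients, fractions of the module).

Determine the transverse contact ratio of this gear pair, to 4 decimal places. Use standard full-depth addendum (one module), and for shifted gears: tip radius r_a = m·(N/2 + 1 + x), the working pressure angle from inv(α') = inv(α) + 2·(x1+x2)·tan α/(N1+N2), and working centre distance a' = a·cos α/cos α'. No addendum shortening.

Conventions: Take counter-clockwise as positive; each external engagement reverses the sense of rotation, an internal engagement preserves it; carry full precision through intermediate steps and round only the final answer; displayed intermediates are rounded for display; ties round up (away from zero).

1.5865

recognized (one external pair, fixed centres): single-mesh tooth geometry, m = 4.792, N1 = 79, N2 = 45
base radii: r_b1 = 172.924913, r_b2 = 98.501533
tip radii: r_a1 = 196.179688, r_a2 = 110.901256
inv(α') = inv(23.996°) + 2·(+0.439-0.357)·tan α/(79+45) = 0.02692457  ⇒  α' = 24.16489°
a' = a·cos α / cos α' = 297.1040·cos 23.996°/cos 24.16489° = 297.495646
action lengths: √(r_a1²−r_b1²) = 92.646881, √(r_a2²−r_b2²) = 50.956223
base pitch p_b = π·m·cos α = 13.753408
CR = (92.646881 + 50.956223 − 297.495646·sin 24.16489°)/13.753408 = 1.586450
contact ratio ≈ 1.5865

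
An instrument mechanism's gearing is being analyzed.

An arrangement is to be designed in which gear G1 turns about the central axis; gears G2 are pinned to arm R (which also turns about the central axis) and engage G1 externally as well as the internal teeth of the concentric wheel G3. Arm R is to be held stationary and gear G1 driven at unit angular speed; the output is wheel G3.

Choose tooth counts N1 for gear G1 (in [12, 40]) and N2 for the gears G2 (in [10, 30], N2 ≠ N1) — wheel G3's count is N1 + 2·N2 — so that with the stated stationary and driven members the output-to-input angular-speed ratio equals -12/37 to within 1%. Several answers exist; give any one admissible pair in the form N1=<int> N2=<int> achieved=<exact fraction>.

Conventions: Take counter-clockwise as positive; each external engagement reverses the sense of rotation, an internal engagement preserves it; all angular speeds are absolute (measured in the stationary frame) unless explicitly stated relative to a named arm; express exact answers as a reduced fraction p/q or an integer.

N1=24 N2=25 achieved=-12/37

topology: planetary set — design target -12/37, arm = carrier (Willis)
Willis with ω_arm = 0: ω_ring/ω_sun = −N1/N3; set equal to -12/37  ⇒  N3/N1 = −1/(-12/37) = 37/12
N3 = N1 + 2·N2  ⇒  N2/N1 = (N3/N1 − 1)/2 = (37/12 − 1)/2 = 25/24
smallest multiple with N1 ≥ 12 and N2 ≥ 10: k = 1  ⇒  N1 = 1·24 = 24, N2 = 1·25 = 25 (N1 ≤ 40, N2 ≤ 30, N2 ≠ N1 ✓), N3 = 24 + 2·25 = 74
check: −N1/N3 with N1 = 24, N3 = 74 gives -12/37; |achieved − target| = 0 ≤ 3/925 ✓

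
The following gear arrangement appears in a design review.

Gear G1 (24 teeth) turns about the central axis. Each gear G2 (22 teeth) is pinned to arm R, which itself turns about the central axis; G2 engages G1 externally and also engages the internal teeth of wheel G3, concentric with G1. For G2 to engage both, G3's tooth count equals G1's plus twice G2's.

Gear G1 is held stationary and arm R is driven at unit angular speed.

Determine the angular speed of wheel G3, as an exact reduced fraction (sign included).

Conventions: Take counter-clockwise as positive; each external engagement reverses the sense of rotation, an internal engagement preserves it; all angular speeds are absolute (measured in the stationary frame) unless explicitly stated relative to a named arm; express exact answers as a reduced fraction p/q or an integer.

recognized (axles ride arm R): planetary set, 24/22/68 teeth
ring teeth: 24 + 2·22 = 68
24(ω_sun−ω_arm) = −68(ω_ring−ω_arm),  ω_sun = 0, ω_arm = 1
ω_ring = 1 − (24/68)(0−1) = 23/17
exact speed ratio = 23/17

23/17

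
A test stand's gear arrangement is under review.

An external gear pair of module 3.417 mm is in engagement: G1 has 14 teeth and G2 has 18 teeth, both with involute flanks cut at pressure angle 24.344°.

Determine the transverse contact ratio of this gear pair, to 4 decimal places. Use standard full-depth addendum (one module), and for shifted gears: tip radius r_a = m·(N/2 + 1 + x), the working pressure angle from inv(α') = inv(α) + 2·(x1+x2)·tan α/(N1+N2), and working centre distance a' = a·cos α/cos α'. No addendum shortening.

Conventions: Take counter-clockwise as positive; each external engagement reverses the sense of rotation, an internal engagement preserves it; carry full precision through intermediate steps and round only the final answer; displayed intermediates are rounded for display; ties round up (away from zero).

topology: single-mesh involute geometry — m = 3.417, 14T/18T pair
base radii: r_b1 = 21.792290, r_b2 = 28.018658
tip radii: r_a1 = 27.336000, r_a2 = 34.170000
no profile shift: α' = α, a' = a
action lengths: √(r_a1²−r_b1²) = 16.503121, √(r_a2²−r_b2²) = 19.558724
base pitch p_b = π·m·cos α = 9.780357
CR = (16.503121 + 19.558724 − 54.672000·sin 24.34400°)/9.780357 = 1.382902
contact ratio ≈ 1.3829

1.3829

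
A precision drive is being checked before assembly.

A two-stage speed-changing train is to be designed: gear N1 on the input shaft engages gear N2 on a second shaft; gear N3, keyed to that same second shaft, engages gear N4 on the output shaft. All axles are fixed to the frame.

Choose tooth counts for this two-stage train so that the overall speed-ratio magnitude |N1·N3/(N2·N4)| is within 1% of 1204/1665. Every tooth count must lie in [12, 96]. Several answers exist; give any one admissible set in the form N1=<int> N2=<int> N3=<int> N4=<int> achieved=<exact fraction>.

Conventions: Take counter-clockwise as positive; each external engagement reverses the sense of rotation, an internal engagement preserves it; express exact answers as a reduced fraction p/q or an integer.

2-stage fixed-axis compound train for ratio 1204/1665
target = 1204/1665 in lowest terms: an exact hit needs N1·N3 = k·1204 and N2·N4 = k·1665 for one integer k, every count in [12, 96]; additionally prefer no 1:1 stage (N1 ≠ N2, N3 ≠ N4)
k = 1: N1·N3 = 1204 = 14·86, N2·N4 = 1665 = 37·45
achieved = 14·86/(37·45) = 1204/1665; |achieved − target| = 0 ≤ 301/41625 ✓

N1=14 N2=37 N3=86 N4=45 achieved=1204/1665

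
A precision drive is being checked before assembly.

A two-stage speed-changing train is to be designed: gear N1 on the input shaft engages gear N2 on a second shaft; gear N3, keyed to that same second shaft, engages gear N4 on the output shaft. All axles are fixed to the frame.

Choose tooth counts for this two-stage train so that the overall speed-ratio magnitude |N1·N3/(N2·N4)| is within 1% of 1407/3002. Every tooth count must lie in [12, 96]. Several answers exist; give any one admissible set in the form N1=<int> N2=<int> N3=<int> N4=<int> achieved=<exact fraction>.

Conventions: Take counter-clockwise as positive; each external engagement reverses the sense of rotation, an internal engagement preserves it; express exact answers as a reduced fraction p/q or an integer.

N1=21 N2=38 N3=67 N4=79 achieved=1407/3002

topology: fixed-axis compound train — 2 stages, target 1407/3002
target = 1407/3002 in lowest terms: an exact hit needs N1·N3 = k·1407 and N2·N4 = k·3002 for one integer k, every count in [12, 96]; additionally prefer no 1:1 stage (N1 ≠ N2, N3 ≠ N4)
k = 1: N1·N3 = 1407 = 21·67, N2·N4 = 3002 = 38·79
achieved = 21·67/(38·79) = 1407/3002; |achieved − target| = 0 ≤ 1407/300200 ✓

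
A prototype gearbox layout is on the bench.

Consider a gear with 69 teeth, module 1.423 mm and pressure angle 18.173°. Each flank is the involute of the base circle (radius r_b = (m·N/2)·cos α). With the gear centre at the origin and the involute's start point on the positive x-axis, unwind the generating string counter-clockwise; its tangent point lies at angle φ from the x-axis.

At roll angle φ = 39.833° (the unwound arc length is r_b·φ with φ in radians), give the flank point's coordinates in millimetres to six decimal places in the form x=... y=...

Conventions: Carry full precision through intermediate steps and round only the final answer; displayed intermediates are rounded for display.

x=56.591064 y=4.976274

topology: single-mesh involute geometry — m = 1.423, N = 69
pitch radius r_p = m·N/2 = 1.423·69/2 = 49.093500
base radius r_b = r_p·cos α = 49.093500·cos 18.173° = 46.644674
roll angle φ = 39.833° = 0.69521700 rad
x = r_b·(cos φ + φ·sin φ) = 56.591064
y = r_b·(sin φ − φ·cos φ) = 4.976274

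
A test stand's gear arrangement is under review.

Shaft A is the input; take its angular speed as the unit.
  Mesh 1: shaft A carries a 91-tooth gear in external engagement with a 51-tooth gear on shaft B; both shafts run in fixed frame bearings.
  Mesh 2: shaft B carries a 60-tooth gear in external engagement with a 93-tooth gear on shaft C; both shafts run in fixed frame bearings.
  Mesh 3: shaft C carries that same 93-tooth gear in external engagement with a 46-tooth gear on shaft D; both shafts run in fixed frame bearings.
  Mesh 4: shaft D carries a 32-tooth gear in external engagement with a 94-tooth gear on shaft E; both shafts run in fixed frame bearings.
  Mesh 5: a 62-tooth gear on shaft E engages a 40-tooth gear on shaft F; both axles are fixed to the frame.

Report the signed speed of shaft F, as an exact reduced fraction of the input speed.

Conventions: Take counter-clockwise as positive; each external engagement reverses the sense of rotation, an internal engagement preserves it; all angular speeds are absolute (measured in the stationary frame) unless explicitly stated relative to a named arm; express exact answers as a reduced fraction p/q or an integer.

-22568/18377

5-mesh fixed-axis compound train (all bearings frame-fixed)
mesh 1 [91T→51T]: |ω|/ω_in = 1×91/51 = 91/51, sense flips to −
mesh 2 [60T→93T]: |ω|/ω_in = (91/51)×60/93 = 1820/1581, sense flips to +
mesh 3 [93T→46T]: |ω|/ω_in = (1820/1581)×93/46 = 910/391, sense flips to −
mesh 4 [32T→94T]: |ω|/ω_in = (910/391)×32/94 = 14560/18377, sense flips to +
mesh 5 [62T→40T]: |ω|/ω_in = (14560/18377)×62/40 = 22568/18377, sense flips to −
signed output speed (× input speed) = -22568/18377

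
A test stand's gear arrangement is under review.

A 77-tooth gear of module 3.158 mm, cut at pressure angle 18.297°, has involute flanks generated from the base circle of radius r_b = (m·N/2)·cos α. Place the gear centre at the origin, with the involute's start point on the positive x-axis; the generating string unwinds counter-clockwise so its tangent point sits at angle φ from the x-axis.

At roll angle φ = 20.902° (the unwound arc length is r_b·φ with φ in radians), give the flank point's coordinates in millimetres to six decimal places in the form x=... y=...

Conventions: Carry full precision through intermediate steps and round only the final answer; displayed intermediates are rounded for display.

x=122.863732 y=1.843422

single-mesh involute tooth geometry (77T wheel at module 3.158)
pitch radius r_p = m·N/2 = 3.158·77/2 = 121.583000
base radius r_b = r_p·cos α = 121.583000·cos 18.297° = 115.435997
roll angle φ = 20.902° = 0.36480872 rad
x = r_b·(cos φ + φ·sin φ) = 122.863732
y = r_b·(sin φ − φ·cos φ) = 1.843422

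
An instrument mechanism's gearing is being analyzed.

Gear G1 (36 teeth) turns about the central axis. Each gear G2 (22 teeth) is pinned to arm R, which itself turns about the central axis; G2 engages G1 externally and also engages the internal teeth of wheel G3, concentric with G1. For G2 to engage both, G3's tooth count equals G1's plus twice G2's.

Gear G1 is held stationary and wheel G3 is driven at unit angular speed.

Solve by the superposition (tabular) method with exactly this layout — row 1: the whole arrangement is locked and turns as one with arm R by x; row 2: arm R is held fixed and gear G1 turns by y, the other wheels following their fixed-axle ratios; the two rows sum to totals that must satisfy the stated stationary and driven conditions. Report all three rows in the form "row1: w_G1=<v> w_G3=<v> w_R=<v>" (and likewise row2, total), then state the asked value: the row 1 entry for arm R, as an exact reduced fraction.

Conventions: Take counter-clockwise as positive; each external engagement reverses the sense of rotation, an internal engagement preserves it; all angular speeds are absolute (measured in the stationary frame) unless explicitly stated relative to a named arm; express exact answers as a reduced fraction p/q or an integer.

row1: w_G1=20/29 w_G3=20/29 w_R=20/29
row2: w_G1=-20/29 w_G3=9/29 w_R=0
total: w_G1=0 w_G3=1 w_R=20/29
asked value: 20/29

planetary set (36T centre, 22T on arm, 80T internal) — Willis relation
row 1 — lock + rotate with arm: ω_sun = ω_ring = ω_arm = x
row 2: sun turns y, ring = −(36/80)·y, arm 0
boundary: total ω_sun = x + y = 0 and total ω_ring = x − (36/80)·y = 1  ⇒  y = -20/29, x = 20/29
row 2 ring = −(36/80)·(-20/29) = 9/29
totals (row 1 + row 2): sun 20/29 + (-20/29) = 0, ring 20/29 + 9/29 = 1, arm 20/29 + 0 = 20/29
asked cell (row1, arm) = 20/29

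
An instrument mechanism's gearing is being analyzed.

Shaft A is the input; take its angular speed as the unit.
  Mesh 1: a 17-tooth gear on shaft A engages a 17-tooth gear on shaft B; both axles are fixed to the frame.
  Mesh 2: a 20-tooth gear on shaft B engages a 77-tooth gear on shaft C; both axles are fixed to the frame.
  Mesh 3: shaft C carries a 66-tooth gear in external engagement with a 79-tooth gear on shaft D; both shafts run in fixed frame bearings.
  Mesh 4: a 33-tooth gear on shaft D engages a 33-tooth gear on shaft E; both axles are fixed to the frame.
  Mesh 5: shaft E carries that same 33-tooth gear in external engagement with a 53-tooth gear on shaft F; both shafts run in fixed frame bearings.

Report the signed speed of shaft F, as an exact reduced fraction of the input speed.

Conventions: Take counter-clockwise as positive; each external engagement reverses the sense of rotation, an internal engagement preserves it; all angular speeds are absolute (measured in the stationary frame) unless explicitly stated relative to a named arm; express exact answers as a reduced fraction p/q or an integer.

-3960/29309

5-mesh fixed-axis compound train (all bearings frame-fixed)
mesh 1 [17T→17T]: |ω|/ω_in = 1×17/17 = 1, sense flips to −
mesh 2 [20T→77T]: |ω|/ω_in = 1×20/77 = 20/77, sense flips to +
mesh 3 [66T→79T]: |ω|/ω_in = (20/77)×66/79 = 120/553, sense flips to −
mesh 4 [33T→33T]: |ω|/ω_in = (120/553)×33/33 = 120/553, sense flips to +
mesh 5 [33T→53T]: |ω|/ω_in = (120/553)×33/53 = 3960/29309, sense flips to −
signed output speed (× input speed) = -3960/29309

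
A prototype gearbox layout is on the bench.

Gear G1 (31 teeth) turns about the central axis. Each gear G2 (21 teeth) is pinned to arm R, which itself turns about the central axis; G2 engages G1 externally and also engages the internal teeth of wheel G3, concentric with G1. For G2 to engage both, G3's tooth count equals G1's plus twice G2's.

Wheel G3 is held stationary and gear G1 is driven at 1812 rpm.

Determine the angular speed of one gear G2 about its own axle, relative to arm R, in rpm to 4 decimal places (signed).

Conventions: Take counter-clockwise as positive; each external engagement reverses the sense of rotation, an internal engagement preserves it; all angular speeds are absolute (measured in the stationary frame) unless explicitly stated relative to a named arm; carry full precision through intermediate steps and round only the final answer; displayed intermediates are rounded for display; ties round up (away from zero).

-1877.5440 rpm

recognized (axles ride arm R): planetary set, 31/21/73 teeth
normalise by the input: solve with ω_sun = 1, then scale by 1812 rpm
ring teeth: 31 + 2·21 = 73
31(ω_sun−ω_arm) = −73(ω_ring−ω_arm),  ω_ring = 0, ω_sun = 1
31(1−ω_arm) = −73(0−ω_arm)  ⇒  104·ω_arm = 31  ⇒  ω_arm = 31/104
sun–planet mesh: 31·(1−31/104) = −21·(ω_p−ω_arm)  ⇒  ω_p−ω_arm = -2263/2184
scale: ω_p−ω_arm = -2263/2184 × 1812 rpm = -1877.5440 rpm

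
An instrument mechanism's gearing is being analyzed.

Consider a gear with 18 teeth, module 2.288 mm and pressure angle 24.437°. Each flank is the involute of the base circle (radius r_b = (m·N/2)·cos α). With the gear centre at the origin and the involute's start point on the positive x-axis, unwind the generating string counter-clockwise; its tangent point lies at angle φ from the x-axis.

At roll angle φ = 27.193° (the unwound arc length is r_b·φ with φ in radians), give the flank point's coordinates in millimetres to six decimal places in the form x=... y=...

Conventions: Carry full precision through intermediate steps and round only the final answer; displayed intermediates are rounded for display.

x=20.741314 y=0.653141

recognized (one wheel, involute flank): single-mesh tooth geometry, m = 2.288, N = 18
pitch radius r_p = m·N/2 = 2.288·18/2 = 20.592000
base radius r_b = r_p·cos α = 20.592000·cos 24.437° = 18.747301
roll angle φ = 27.193° = 0.47460738 rad
x = r_b·(cos φ + φ·sin φ) = 20.741314
y = r_b·(sin φ − φ·cos φ) = 0.653141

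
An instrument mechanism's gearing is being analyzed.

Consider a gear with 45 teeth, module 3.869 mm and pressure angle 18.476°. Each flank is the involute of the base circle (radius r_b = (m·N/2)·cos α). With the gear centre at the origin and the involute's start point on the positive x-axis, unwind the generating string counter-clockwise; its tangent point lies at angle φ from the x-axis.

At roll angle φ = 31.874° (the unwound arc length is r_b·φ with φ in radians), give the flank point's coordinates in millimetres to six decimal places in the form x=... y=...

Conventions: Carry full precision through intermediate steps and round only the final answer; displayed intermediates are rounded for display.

single-mesh involute tooth geometry (45T wheel at module 3.869)
pitch radius r_p = m·N/2 = 3.869·45/2 = 87.052500
base radius r_b = r_p·cos α = 87.052500·cos 18.476° = 82.565508
roll angle φ = 31.874° = 0.55630625 rad
x = r_b·(cos φ + φ·sin φ) = 94.369948
y = r_b·(sin φ − φ·cos φ) = 4.593237

x=94.369948 y=4.593237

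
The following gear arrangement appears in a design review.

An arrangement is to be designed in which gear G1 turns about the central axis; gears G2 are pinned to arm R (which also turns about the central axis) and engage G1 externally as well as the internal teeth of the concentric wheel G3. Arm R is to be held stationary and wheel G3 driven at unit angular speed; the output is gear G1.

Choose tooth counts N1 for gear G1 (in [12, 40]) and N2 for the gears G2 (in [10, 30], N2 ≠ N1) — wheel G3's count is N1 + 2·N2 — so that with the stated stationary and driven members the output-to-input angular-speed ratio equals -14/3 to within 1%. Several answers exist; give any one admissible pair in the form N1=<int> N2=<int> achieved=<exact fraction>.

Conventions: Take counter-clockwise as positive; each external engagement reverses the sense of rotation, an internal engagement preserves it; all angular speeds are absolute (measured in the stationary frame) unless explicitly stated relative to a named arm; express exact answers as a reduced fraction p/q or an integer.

planetary set to be sized for -14/3 (Willis relation)
Willis with ω_arm = 0: ω_sun/ω_ring = −N3/N1; set equal to -14/3  ⇒  N3/N1 = −(-14/3) = 14/3
N3 = N1 + 2·N2  ⇒  N2/N1 = (N3/N1 − 1)/2 = (14/3 − 1)/2 = 11/6
smallest multiple with N1 ≥ 12 and N2 ≥ 10: k = 2  ⇒  N1 = 2·6 = 12, N2 = 2·11 = 22 (N1 ≤ 40, N2 ≤ 30, N2 ≠ N1 ✓), N3 = 12 + 2·22 = 56
check: −N3/N1 with N1 = 12, N3 = 56 gives -14/3; |achieved − target| = 0 ≤ 7/150 ✓

N1=12 N2=22 achieved=-14/3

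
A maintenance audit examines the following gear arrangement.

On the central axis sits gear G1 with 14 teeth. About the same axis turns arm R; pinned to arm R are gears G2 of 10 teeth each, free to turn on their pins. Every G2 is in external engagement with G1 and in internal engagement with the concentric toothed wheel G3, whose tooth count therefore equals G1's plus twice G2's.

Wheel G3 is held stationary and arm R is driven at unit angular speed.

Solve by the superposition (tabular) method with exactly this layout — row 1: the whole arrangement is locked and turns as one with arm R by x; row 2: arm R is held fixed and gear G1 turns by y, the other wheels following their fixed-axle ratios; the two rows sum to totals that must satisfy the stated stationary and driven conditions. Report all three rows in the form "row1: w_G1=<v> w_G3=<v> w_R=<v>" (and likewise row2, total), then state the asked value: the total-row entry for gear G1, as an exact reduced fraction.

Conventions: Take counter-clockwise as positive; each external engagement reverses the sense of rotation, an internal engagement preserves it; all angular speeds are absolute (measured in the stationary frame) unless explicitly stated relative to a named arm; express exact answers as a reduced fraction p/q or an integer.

row1: w_G1=1 w_G3=1 w_R=1
row2: w_G1=17/7 w_G3=-1 w_R=0
total: w_G1=24/7 w_G3=0 w_R=1
asked value: 24/7

topology: planetary set — G1 14T / G2 10T / G3 34T, arm = carrier (Willis)
row 1 — lock + rotate with arm: ω_sun = ω_ring = ω_arm = x
superposition row 2 [arm held]: sun y, ring −(14/34)·y, arm 0
boundary: total ω_ring = x − (14/34)·y = 0 and total ω_arm = x = 1  ⇒  y = 17/7, x = 1
row 2 ring = −(14/34)·17/7 = -1
totals (row 1 + row 2): sun 1 + 17/7 = 24/7, ring 1 + (-1) = 0, arm 1 + 0 = 1
asked cell (total, sun) = 24/7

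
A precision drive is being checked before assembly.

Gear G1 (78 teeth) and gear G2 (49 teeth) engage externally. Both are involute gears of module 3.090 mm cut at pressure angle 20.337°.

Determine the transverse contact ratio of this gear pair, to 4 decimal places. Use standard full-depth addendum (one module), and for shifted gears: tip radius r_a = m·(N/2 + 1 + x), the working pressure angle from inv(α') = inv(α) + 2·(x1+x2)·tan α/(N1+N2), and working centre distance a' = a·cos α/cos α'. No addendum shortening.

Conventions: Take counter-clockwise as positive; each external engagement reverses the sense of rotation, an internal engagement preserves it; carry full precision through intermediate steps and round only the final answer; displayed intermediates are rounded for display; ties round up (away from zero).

1.7678

class = single-mesh tooth geometry [involute pair 78T × 49T, m = 3.090]
base radii: r_b1 = 112.997973, r_b2 = 70.985906
tip radii: r_a1 = 123.600000, r_a2 = 78.795000
no profile shift: α' = α, a' = a
action lengths: √(r_a1²−r_b1²) = 50.084111, √(r_a2²−r_b2²) = 34.200193
base pitch p_b = π·m·cos α = 9.102400
CR = (50.084111 + 34.200193 − 196.215000·sin 20.33700°)/9.102400 = 1.767830
contact ratio ≈ 1.7678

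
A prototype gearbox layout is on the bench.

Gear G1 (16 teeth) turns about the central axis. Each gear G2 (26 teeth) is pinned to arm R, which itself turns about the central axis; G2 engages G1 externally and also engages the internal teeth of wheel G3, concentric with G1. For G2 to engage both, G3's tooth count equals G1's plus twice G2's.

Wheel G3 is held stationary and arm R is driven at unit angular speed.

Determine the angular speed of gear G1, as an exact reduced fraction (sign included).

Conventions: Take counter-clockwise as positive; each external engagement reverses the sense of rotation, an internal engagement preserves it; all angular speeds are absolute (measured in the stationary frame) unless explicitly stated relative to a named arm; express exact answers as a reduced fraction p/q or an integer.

21/4

recognized (axles ride arm R): planetary set, 16/26/68 teeth
ring teeth: 16 + 2·26 = 68
16(ω_sun−ω_arm) = −68(ω_ring−ω_arm),  ω_ring = 0, ω_arm = 1
ω_sun = 1 − (68/16)(0−1) = 21/4
exact speed ratio = 21/4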